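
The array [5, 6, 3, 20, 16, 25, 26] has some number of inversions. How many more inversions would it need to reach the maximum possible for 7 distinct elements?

18

Maximum inversions for 7 distinct elements is C(7, 2) = 7·6/2 = 21.
Current inversions — for each element, count later smaller elements:
5: 1
6: 1
3: 0
20: 1
16: 0
25: 0
26: 0
Current total: 1 + 1 + 0 + 1 + 0 + 0 + 0 = 3
Shortfall: 21 − 3 = 18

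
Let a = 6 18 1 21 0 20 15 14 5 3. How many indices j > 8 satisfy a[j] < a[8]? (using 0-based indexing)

1

The element at index 8 is 5.
Elements after it: 3
Those smaller than 5: 3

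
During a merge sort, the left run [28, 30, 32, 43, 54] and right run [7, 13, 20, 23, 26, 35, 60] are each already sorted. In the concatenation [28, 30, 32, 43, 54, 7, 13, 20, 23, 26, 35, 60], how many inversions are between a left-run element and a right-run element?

Count, for every r in R, how many entries of L exceed r:
r = 7: 28, 30, 32, 43, 54 → 5
r = 13: 28, 30, 32, 43, 54 → 5
r = 20: 28, 30, 32, 43, 54 → 5
r = 23: 28, 30, 32, 43, 54 → 5
r = 26: 28, 30, 32, 43, 54 → 5
r = 35: 43, 54 → 2
r = 60: none → 0
Cross-inversions: 5 + 5 + 5 + 5 + 5 + 2 + 0 = 27

27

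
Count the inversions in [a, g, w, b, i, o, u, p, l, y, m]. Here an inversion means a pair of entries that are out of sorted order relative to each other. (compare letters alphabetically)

Inversions: 16

For each element, count later entries that are smaller:
a → none → 0
g → b → 1
w → b, i, o, u, p, l, m → 7
b → none → 0
i → none → 0
o → l, m → 2
u → p, l, m → 3
p → l, m → 2
l → none → 0
y → m → 1
m → none → 0
Sum: 0 + 1 + 7 + 0 + 0 + 2 + 3 + 2 + 0 + 1 + 0 = 16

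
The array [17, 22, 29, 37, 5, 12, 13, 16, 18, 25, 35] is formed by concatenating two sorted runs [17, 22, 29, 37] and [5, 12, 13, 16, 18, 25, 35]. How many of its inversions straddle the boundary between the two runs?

Take each right-half value and tally the left-half values above it:
r = 5: 17, 22, 29, 37 → 4
r = 12: 17, 22, 29, 37 → 4
r = 13: 17, 22, 29, 37 → 4
r = 16: 17, 22, 29, 37 → 4
r = 18: 22, 29, 37 → 3
r = 25: 29, 37 → 2
r = 35: 37 → 1
Cross-inversions: 4 + 4 + 4 + 4 + 3 + 2 + 1 = 22

22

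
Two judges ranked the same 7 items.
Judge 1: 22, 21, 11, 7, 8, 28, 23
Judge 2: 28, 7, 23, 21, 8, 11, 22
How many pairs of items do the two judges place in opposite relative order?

Assign each item its position (1..7) in the first ordering, then rewrite the second ordering as that position sequence:
positions: 22→1, 21→2, 11→3, 7→4, 8→5, 28→6, 23→7
second ordering as positions: [6, 4, 7, 2, 5, 3, 1]
Discordant pairs = inversions in this position sequence.
6: 4, 2, 5, 3, 1 → 5
4: 2, 3, 1 → 3
7: 2, 5, 3, 1 → 4
2: 1 → 1
5: 3, 1 → 2
3: 1 → 1
1: 0
Total: 5 + 3 + 4 + 1 + 2 + 1 + 0 = 16

Discordant pairs: 16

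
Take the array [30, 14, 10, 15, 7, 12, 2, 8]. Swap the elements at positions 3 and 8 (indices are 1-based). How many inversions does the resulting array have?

Positions 3 and 8 hold 10 and 8; after swapping, the array is [30, 14, 8, 15, 7, 12, 2, 10].
Sweep left to right; for each value list the smaller values that follow it:
30: 7
14: 5
8: 2
15: 4
7: 1
12: 2
2: 0
10: 0
Sum: 7 + 5 + 2 + 4 + 1 + 2 + 0 + 0 = 21

Inversions: 21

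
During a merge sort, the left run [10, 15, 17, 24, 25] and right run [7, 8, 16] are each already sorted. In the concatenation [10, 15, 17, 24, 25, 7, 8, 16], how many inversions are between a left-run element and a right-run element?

Cross-inversions: 13

For each element r of the right run, count left-run elements greater than r:
r = 7: 10, 15, 17, 24, 25 → 5
r = 8: 10, 15, 17, 24, 25 → 5
r = 16: 17, 24, 25 → 3
Cross-inversions: 5 + 5 + 3 = 13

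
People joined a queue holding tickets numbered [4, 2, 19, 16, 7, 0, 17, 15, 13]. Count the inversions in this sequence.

17

Sweep left to right; for each value list the smaller values that follow it:
4 → 2, 0 → 2
2 → 0 → 1
19 → 16, 7, 0, 17, 15, 13 → 6
16 → 7, 0, 15, 13 → 4
7 → 0 → 1
0 → none → 0
17 → 15, 13 → 2
15 → 13 → 1
13 → none → 0
Sum: 2 + 1 + 6 + 4 + 1 + 0 + 2 + 1 + 0 = 17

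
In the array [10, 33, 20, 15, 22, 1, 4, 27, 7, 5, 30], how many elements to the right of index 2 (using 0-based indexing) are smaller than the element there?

The element at index 2 is 20.
Elements after it: 15, 22, 1, 4, 27, 7, 5, 30
Those smaller than 20: 15, 1, 4, 7, 5

5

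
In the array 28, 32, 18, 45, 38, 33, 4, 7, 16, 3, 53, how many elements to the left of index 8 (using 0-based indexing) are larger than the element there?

The element at index 8 is 16.
Elements before it: 28, 32, 18, 45, 38, 33, 4, 7
Those larger than 16: 28, 32, 18, 45, 38, 33

6 such elements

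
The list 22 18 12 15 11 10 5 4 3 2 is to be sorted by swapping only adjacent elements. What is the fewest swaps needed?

Each adjacent swap fixes exactly one inversion, so the minimum swap count equals the number of inversions.
Count inversions — for each element, later elements that are smaller:
22: 18, 12, 15, 11, 10, 5, 4, 3, 2 → 9
18: 12, 15, 11, 10, 5, 4, 3, 2 → 8
12: 11, 10, 5, 4, 3, 2 → 6
15: 11, 10, 5, 4, 3, 2 → 6
11: 10, 5, 4, 3, 2 → 5
10: 5, 4, 3, 2 → 4
5: 4, 3, 2 → 3
4: 3, 2 → 2
3: 2 → 1
2: none → 0
Total inversions: 9 + 8 + 6 + 6 + 5 + 4 + 3 + 2 + 1 + 0 = 44

44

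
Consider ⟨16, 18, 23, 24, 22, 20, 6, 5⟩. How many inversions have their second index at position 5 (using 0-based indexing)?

3 such elements

The element at index 5 is 20.
Elements before it: 16, 18, 23, 24, 22
Those larger than 20: 23, 24, 22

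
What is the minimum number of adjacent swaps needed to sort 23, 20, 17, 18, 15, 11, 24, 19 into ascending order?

Each adjacent swap fixes exactly one inversion, so the minimum swap count equals the number of inversions.
Count inversions — for each element, later elements that are smaller:
23: 20, 17, 18, 15, 11, 19 → 6
20: 17, 18, 15, 11, 19 → 5
17: 15, 11 → 2
18: 15, 11 → 2
15: 11 → 1
11: none → 0
24: 19 → 1
19: none → 0
Total inversions: 6 + 5 + 2 + 2 + 1 + 0 + 1 + 0 = 17

17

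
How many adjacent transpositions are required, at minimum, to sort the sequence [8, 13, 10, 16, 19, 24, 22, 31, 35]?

The minimum number of adjacent swaps to sort an array equals its inversion count, since every such swap removes exactly one inversion.
Count inversions — for each element, later elements that are smaller:
8: none → 0
13: 10 → 1
10: none → 0
16: none → 0
19: none → 0
24: 22 → 1
22: none → 0
31: none → 0
35: none → 0
Total inversions: 0 + 1 + 0 + 0 + 0 + 1 + 0 + 0 + 0 = 2

2 swaps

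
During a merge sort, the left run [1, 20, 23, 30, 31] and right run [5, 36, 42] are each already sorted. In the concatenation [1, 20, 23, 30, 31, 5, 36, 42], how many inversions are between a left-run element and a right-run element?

Split inversions: 4

Take each right-half value and tally the left-half values above it:
r = 5: 20, 23, 30, 31 → 4
r = 36: none → 0
r = 42: none → 0
Cross-inversions: 4 + 0 + 0 = 4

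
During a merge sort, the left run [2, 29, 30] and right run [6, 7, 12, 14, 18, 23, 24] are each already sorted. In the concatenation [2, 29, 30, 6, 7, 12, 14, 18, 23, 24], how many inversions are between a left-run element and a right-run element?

14 split inversions

Count, for every r in R, how many entries of L exceed r:
r = 6: 29, 30 → 2
r = 7: 29, 30 → 2
r = 12: 29, 30 → 2
r = 14: 29, 30 → 2
r = 18: 29, 30 → 2
r = 23: 29, 30 → 2
r = 24: 29, 30 → 2
Cross-inversions: 2 + 2 + 2 + 2 + 2 + 2 + 2 = 14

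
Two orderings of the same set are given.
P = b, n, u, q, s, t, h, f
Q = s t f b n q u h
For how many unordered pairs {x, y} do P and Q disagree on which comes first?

14

Assign each item its position (1..8) in the first ordering, then rewrite the second ordering as that position sequence:
positions: b→1, n→2, u→3, q→4, s→5, t→6, h→7, f→8
second ordering as positions: [5, 6, 8, 1, 2, 4, 3, 7]
Discordant pairs = inversions in this position sequence.
5: 1, 2, 4, 3 → 4
6: 1, 2, 4, 3 → 4
8: 1, 2, 4, 3, 7 → 5
1: 0
2: 0
4: 3 → 1
3: 0
7: 0
Total: 4 + 4 + 5 + 0 + 0 + 1 + 0 + 0 = 14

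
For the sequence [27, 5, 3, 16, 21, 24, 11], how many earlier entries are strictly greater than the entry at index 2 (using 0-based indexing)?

2

The element at index 2 is 3.
Elements before it: 27, 5
Those larger than 3: 27, 5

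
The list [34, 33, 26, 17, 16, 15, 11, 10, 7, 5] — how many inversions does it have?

For each element, count later entries that are smaller:
34 → 33, 26, 17, 16, 15, 11, 10, 7, 5 → 9
33 → 26, 17, 16, 15, 11, 10, 7, 5 → 8
26 → 17, 16, 15, 11, 10, 7, 5 → 7
17 → 16, 15, 11, 10, 7, 5 → 6
16 → 15, 11, 10, 7, 5 → 5
15 → 11, 10, 7, 5 → 4
11 → 10, 7, 5 → 3
10 → 7, 5 → 2
7 → 5 → 1
5 → none → 0
Sum: 9 + 8 + 7 + 6 + 5 + 4 + 3 + 2 + 1 + 0 = 45

45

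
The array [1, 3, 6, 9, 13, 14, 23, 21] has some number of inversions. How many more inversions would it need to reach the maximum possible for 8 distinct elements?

Maximum inversions for 8 distinct elements is C(8, 2) = 8·7/2 = 28.
Current inversions — for each element, count later smaller elements:
1: 0
3: 0
6: 0
9: 0
13: 0
14: 0
23: 1
21: 0
Current total: 0 + 0 + 0 + 0 + 0 + 0 + 1 + 0 = 1
Shortfall: 28 − 1 = 27

27 inversions short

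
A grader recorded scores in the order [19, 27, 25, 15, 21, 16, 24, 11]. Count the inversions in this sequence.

Element-by-element contributions:
19: 3
27: 6
25: 5
15: 1
21: 2
16: 1
24: 1
11: 0
Sum: 3 + 6 + 5 + 1 + 2 + 1 + 1 + 0 = 19

19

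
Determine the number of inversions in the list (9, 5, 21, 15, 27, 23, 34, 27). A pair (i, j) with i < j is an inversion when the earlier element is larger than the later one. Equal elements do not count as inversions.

4 inversions

Element-by-element contributions:
9: 1
5: 0
21: 1
15: 0
27: 1
23: 0
34: 1
27: 0
Sum: 1 + 0 + 1 + 0 + 1 + 0 + 1 + 0 = 4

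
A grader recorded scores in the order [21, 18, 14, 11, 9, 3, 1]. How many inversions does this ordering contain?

21 out-of-order pairs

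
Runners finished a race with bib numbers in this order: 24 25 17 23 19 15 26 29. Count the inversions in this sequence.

12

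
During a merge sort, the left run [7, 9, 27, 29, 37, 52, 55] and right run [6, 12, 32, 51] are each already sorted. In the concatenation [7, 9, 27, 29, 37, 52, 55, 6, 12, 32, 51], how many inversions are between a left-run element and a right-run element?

17

For each element r of the right run, count left-run elements greater than r:
r = 6: 7, 9, 27, 29, 37, 52, 55 → 7
r = 12: 27, 29, 37, 52, 55 → 5
r = 32: 37, 52, 55 → 3
r = 51: 52, 55 → 2
Cross-inversions: 7 + 5 + 3 + 2 = 17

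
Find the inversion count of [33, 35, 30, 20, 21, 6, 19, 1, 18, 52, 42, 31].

36

Element-by-element contributions:
33 → 30, 20, 21, 6, 19, 1, 18, 31 → 8
35 → 30, 20, 21, 6, 19, 1, 18, 31 → 8
30 → 20, 21, 6, 19, 1, 18 → 6
20 → 6, 19, 1, 18 → 4
21 → 6, 19, 1, 18 → 4
6 → 1 → 1
19 → 1, 18 → 2
1 → none → 0
18 → none → 0
52 → 42, 31 → 2
42 → 31 → 1
31 → none → 0
Sum: 8 + 8 + 6 + 4 + 4 + 1 + 2 + 0 + 0 + 2 + 1 + 0 = 36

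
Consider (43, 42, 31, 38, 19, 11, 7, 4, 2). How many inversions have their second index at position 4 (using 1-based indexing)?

The element at index 4 is 38.
Elements before it: 43, 42, 31
Those larger than 38: 43, 42

2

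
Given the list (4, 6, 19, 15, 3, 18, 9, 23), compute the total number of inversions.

For each element, count later entries that are smaller:
4: 1
6: 1
19: 4
15: 2
3: 0
18: 1
9: 0
23: 0
Sum: 1 + 1 + 4 + 2 + 0 + 1 + 0 + 0 = 9

9 out-of-order pairs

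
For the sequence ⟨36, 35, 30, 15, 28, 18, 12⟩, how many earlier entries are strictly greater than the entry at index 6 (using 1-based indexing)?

4

The element at index 6 is 18.
Elements before it: 36, 35, 30, 15, 28
Those larger than 18: 36, 35, 30, 28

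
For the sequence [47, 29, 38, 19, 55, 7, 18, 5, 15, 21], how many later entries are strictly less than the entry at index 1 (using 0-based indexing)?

6

The element at index 1 is 29.
Elements after it: 38, 19, 55, 7, 18, 5, 15, 21
Those smaller than 29: 19, 7, 18, 5, 15, 21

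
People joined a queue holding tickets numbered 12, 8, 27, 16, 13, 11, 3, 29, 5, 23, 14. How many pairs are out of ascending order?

27 inversions

For each element, count later entries that are smaller:
12: 4
8: 2
27: 7
16: 5
13: 3
11: 2
3: 0
29: 3
5: 0
23: 1
14: 0
Sum: 4 + 2 + 7 + 5 + 3 + 2 + 0 + 3 + 0 + 1 + 0 = 27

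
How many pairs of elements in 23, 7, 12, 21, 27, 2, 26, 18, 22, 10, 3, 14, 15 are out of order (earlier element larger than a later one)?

44

Sweep left to right; for each value list the smaller values that follow it:
23 → 7, 12, 21, 2, 18, 22, 10, 3, 14, 15 → 10
7 → 2, 3 → 2
12 → 2, 10, 3 → 3
21 → 2, 18, 10, 3, 14, 15 → 6
27 → 2, 26, 18, 22, 10, 3, 14, 15 → 8
2 → none → 0
26 → 18, 22, 10, 3, 14, 15 → 6
18 → 10, 3, 14, 15 → 4
22 → 10, 3, 14, 15 → 4
10 → 3 → 1
3 → none → 0
14 → none → 0
15 → none → 0
Sum: 10 + 2 + 3 + 6 + 8 + 0 + 6 + 4 + 4 + 1 + 0 + 0 + 0 = 44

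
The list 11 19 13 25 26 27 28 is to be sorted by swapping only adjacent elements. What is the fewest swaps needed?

1

Each adjacent swap fixes exactly one inversion, so the minimum swap count equals the number of inversions.
Count inversions — for each element, later elements that are smaller:
11: none → 0
19: 13 → 1
13: none → 0
25: none → 0
26: none → 0
27: none → 0
28: none → 0
Total inversions: 0 + 1 + 0 + 0 + 0 + 0 + 0 = 1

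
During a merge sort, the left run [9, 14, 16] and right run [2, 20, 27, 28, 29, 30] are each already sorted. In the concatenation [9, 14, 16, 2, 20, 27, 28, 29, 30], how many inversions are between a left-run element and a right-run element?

Take each right-half value and tally the left-half values above it:
r = 2: 9, 14, 16 → 3
r = 20: none → 0
r = 27: none → 0
r = 28: none → 0
r = 29: none → 0
r = 30: none → 0
Cross-inversions: 3 + 0 + 0 + 0 + 0 + 0 = 3

3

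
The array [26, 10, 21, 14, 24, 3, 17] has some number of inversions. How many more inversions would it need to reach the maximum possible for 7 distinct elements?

8 inversions short

Maximum inversions for 7 distinct elements is C(7, 2) = 7·6/2 = 21.
Current inversions — for each element, count later smaller elements:
26: 6
10: 1
21: 3
14: 1
24: 2
3: 0
17: 0
Current total: 6 + 1 + 3 + 1 + 2 + 0 + 0 = 13
Shortfall: 21 − 13 = 8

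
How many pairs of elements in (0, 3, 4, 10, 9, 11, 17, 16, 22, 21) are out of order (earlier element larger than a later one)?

3

For each element, count later entries that are smaller:
0 → none → 0
3 → none → 0
4 → none → 0
10 → 9 → 1
9 → none → 0
11 → none → 0
17 → 16 → 1
16 → none → 0
22 → 21 → 1
21 → none → 0
Sum: 0 + 0 + 0 + 1 + 0 + 0 + 1 + 0 + 1 + 0 = 3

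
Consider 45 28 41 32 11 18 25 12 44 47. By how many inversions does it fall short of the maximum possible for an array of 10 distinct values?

Maximum inversions for 10 distinct elements is C(10, 2) = 10·9/2 = 45.
Current inversions — for each element, count later smaller elements:
45: 8
28: 4
41: 5
32: 4
11: 0
18: 1
25: 1
12: 0
44: 0
47: 0
Current total: 8 + 4 + 5 + 4 + 0 + 1 + 1 + 0 + 0 + 0 = 23
Shortfall: 45 − 23 = 22

22 inversions short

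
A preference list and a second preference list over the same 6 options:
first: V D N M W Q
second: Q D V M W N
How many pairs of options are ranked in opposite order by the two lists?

Assign each item its position (1..6) in the first ordering, then rewrite the second ordering as that position sequence:
positions: V→1, D→2, N→3, M→4, W→5, Q→6
second ordering as positions: [6, 2, 1, 4, 5, 3]
Discordant pairs = inversions in this position sequence.
6: 2, 1, 4, 5, 3 → 5
2: 1 → 1
1: 0
4: 3 → 1
5: 3 → 1
3: 0
Total: 5 + 1 + 0 + 1 + 1 + 0 = 8

8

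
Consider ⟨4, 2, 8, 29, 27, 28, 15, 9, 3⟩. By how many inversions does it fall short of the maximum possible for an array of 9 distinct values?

Maximum inversions for 9 distinct elements is C(9, 2) = 9·8/2 = 36.
Current inversions — for each element, count later smaller elements:
4: 2
2: 0
8: 1
29: 5
27: 3
28: 3
15: 2
9: 1
3: 0
Current total: 2 + 0 + 1 + 5 + 3 + 3 + 2 + 1 + 0 = 17
Shortfall: 36 − 17 = 19

19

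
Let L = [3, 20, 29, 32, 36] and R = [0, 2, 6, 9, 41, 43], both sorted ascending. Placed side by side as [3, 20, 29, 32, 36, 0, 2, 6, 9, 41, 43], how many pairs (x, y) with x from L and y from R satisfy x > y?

18

Count, for every r in R, how many entries of L exceed r:
r = 0: 3, 20, 29, 32, 36 → 5
r = 2: 3, 20, 29, 32, 36 → 5
r = 6: 20, 29, 32, 36 → 4
r = 9: 20, 29, 32, 36 → 4
r = 41: none → 0
r = 43: none → 0
Cross-inversions: 5 + 5 + 4 + 4 + 0 + 0 = 18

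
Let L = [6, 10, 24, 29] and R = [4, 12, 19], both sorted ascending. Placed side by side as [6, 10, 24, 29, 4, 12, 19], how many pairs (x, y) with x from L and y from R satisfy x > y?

8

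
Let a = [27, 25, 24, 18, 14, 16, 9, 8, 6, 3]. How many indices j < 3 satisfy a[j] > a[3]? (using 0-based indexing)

The element at index 3 is 18.
Elements before it: 27, 25, 24
Those larger than 18: 27, 25, 24

3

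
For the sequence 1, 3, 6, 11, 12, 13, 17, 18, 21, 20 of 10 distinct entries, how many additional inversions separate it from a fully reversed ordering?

44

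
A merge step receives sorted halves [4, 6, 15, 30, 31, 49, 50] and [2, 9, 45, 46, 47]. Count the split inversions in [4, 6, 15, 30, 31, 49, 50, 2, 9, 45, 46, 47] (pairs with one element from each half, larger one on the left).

There are 18 cross-inversions.

Count, for every r in R, how many entries of L exceed r:
r = 2: 4, 6, 15, 30, 31, 49, 50 → 7
r = 9: 15, 30, 31, 49, 50 → 5
r = 45: 49, 50 → 2
r = 46: 49, 50 → 2
r = 47: 49, 50 → 2
Cross-inversions: 7 + 5 + 2 + 2 + 2 = 18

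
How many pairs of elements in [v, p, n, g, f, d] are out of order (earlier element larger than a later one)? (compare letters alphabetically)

For each element, count later entries that are smaller:
v → p, n, g, f, d → 5
p → n, g, f, d → 4
n → g, f, d → 3
g → f, d → 2
f → d → 1
d → none → 0
Sum: 5 + 4 + 3 + 2 + 1 + 0 = 15

15 inversions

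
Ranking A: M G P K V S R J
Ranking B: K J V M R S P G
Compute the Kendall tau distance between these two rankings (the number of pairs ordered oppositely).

Assign each item its position (1..8) in the first ordering, then rewrite the second ordering as that position sequence:
positions: M→1, G→2, P→3, K→4, V→5, S→6, R→7, J→8
second ordering as positions: [4, 8, 5, 1, 7, 6, 3, 2]
Discordant pairs = inversions in this position sequence.
4: 1, 3, 2 → 3
8: 5, 1, 7, 6, 3, 2 → 6
5: 1, 3, 2 → 3
1: 0
7: 6, 3, 2 → 3
6: 3, 2 → 2
3: 2 → 1
2: 0
Total: 3 + 6 + 3 + 0 + 3 + 2 + 1 + 0 = 18

18 discordant pairs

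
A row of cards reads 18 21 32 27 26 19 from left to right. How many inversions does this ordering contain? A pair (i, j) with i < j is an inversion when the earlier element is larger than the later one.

7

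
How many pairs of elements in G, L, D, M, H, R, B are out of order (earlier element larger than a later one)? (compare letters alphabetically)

10

Listing every pair i<j with a[i]>a[j] (using 0-based positions):
(0,2): G > D
(0,6): G > B
(1,2): L > D
(1,4): L > H
(1,6): L > B
(2,6): D > B
(3,4): M > H
(3,6): M > B
(4,6): H > B
(5,6): R > B
That's 10 pairs.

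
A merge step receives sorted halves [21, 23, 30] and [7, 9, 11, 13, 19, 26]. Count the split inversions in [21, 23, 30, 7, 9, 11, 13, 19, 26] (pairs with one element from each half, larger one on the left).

There are 16 split inversions.

For each element r of the right run, count left-run elements greater than r:
r = 7: 21, 23, 30 → 3
r = 9: 21, 23, 30 → 3
r = 11: 21, 23, 30 → 3
r = 13: 21, 23, 30 → 3
r = 19: 21, 23, 30 → 3
r = 26: 30 → 1
Cross-inversions: 3 + 3 + 3 + 3 + 3 + 1 = 16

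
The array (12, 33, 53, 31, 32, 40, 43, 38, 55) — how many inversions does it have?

Element-by-element contributions:
12 → none → 0
33 → 31, 32 → 2
53 → 31, 32, 40, 43, 38 → 5
31 → none → 0
32 → none → 0
40 → 38 → 1
43 → 38 → 1
38 → none → 0
55 → none → 0
Sum: 0 + 2 + 5 + 0 + 0 + 1 + 1 + 0 + 0 = 9

9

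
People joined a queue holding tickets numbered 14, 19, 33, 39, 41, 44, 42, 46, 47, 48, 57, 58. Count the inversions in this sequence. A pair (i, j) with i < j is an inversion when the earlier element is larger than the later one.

There is 1 out-of-order pair.

Count, for each position, how many later elements it exceeds:
14: 0
19: 0
33: 0
39: 0
41: 0
44: 1
42: 0
46: 0
47: 0
48: 0
57: 0
58: 0
Sum: 0 + 0 + 0 + 0 + 0 + 1 + 0 + 0 + 0 + 0 + 0 + 0 = 1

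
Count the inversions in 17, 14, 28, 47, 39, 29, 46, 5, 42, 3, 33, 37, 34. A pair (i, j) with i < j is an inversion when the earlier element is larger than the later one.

36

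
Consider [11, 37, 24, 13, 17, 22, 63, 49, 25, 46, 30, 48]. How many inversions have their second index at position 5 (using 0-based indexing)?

2

The element at index 5 is 22.
Elements before it: 11, 37, 24, 13, 17
Those larger than 22: 37, 24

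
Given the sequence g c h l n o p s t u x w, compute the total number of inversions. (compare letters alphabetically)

Sweep left to right; for each value list the smaller values that follow it:
g: 1
c: 0
h: 0
l: 0
n: 0
o: 0
p: 0
s: 0
t: 0
u: 0
x: 1
w: 0
Sum: 1 + 0 + 0 + 0 + 0 + 0 + 0 + 0 + 0 + 0 + 1 + 0 = 2

2 inversions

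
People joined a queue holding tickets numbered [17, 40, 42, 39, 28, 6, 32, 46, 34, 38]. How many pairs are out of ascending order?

21

For each element, count later entries that are smaller:
17: 1
40: 6
42: 6
39: 5
28: 1
6: 0
32: 0
46: 2
34: 0
38: 0
Sum: 1 + 6 + 6 + 5 + 1 + 0 + 0 + 2 + 0 + 0 = 21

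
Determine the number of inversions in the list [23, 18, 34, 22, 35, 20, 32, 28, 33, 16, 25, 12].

Inversions: 39

Element-by-element contributions:
23: 5
18: 2
34: 8
22: 3
35: 7
20: 2
32: 4
28: 3
33: 3
16: 1
25: 1
12: 0
Sum: 5 + 2 + 8 + 3 + 7 + 2 + 4 + 3 + 3 + 1 + 1 + 0 = 39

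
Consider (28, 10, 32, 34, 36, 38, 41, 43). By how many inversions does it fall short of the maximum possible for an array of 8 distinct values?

27

Maximum inversions for 8 distinct elements is C(8, 2) = 8·7/2 = 28.
Current inversions — for each element, count later smaller elements:
28: 1
10: 0
32: 0
34: 0
36: 0
38: 0
41: 0
43: 0
Current total: 1 + 0 + 0 + 0 + 0 + 0 + 0 + 0 = 1
Shortfall: 28 − 1 = 27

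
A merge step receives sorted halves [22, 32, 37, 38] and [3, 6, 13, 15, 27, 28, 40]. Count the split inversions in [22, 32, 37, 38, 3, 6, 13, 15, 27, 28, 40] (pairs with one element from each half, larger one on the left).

For each element r of the right run, count left-run elements greater than r:
r = 3: 22, 32, 37, 38 → 4
r = 6: 22, 32, 37, 38 → 4
r = 13: 22, 32, 37, 38 → 4
r = 15: 22, 32, 37, 38 → 4
r = 27: 32, 37, 38 → 3
r = 28: 32, 37, 38 → 3
r = 40: none → 0
Cross-inversions: 4 + 4 + 4 + 4 + 3 + 3 + 0 = 22

22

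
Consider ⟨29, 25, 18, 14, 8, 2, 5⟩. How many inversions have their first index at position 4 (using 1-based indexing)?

3

The element at index 4 is 14.
Elements after it: 8, 2, 5
Those smaller than 14: 8, 2, 5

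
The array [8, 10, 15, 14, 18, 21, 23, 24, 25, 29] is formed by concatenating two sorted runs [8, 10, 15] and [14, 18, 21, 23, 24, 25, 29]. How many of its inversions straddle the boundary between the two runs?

For each element r of the right run, count left-run elements greater than r:
r = 14: 15 → 1
r = 18: none → 0
r = 21: none → 0
r = 23: none → 0
r = 24: none → 0
r = 25: none → 0
r = 29: none → 0
Cross-inversions: 1 + 0 + 0 + 0 + 0 + 0 + 0 = 1

Cross-inversions: 1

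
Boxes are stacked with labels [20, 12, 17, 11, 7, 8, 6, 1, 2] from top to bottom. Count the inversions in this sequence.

33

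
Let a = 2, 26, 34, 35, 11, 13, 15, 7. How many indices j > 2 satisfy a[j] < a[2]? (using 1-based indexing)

The element at index 2 is 26.
Elements after it: 34, 35, 11, 13, 15, 7
Those smaller than 26: 11, 13, 15, 7

4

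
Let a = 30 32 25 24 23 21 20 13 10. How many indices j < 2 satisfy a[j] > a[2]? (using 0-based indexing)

2

The element at index 2 is 25.
Elements before it: 30, 32
Those larger than 25: 30, 32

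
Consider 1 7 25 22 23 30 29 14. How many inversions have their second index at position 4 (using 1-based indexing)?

The element at index 4 is 22.
Elements before it: 1, 7, 25
Those larger than 22: 25

1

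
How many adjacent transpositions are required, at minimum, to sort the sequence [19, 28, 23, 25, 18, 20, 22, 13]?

The minimum number of adjacent swaps to sort an array equals its inversion count, since every such swap removes exactly one inversion.
Count inversions — for each element, later elements that are smaller:
19: 18, 13 → 2
28: 23, 25, 18, 20, 22, 13 → 6
23: 18, 20, 22, 13 → 4
25: 18, 20, 22, 13 → 4
18: 13 → 1
20: 13 → 1
22: 13 → 1
13: none → 0
Total inversions: 2 + 6 + 4 + 4 + 1 + 1 + 1 + 0 = 19

19 swaps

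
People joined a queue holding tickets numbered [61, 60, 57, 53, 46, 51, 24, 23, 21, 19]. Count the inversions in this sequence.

Element-by-element contributions:
61 → 60, 57, 53, 46, 51, 24, 23, 21, 19 → 9
60 → 57, 53, 46, 51, 24, 23, 21, 19 → 8
57 → 53, 46, 51, 24, 23, 21, 19 → 7
53 → 46, 51, 24, 23, 21, 19 → 6
46 → 24, 23, 21, 19 → 4
51 → 24, 23, 21, 19 → 4
24 → 23, 21, 19 → 3
23 → 21, 19 → 2
21 → 19 → 1
19 → none → 0
Sum: 9 + 8 + 7 + 6 + 4 + 4 + 3 + 2 + 1 + 0 = 44

There are 44 out-of-order pairs.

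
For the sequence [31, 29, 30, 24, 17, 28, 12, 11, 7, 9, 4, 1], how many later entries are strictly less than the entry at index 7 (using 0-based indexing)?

4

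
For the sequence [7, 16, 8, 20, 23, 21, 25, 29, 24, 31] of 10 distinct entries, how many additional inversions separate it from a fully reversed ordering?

Maximum inversions for 10 distinct elements is C(10, 2) = 10·9/2 = 45.
Current inversions — for each element, count later smaller elements:
7: 0
16: 1
8: 0
20: 0
23: 1
21: 0
25: 1
29: 1
24: 0
31: 0
Current total: 0 + 1 + 0 + 0 + 1 + 0 + 1 + 1 + 0 + 0 = 4
Shortfall: 45 − 4 = 41

41 inversions short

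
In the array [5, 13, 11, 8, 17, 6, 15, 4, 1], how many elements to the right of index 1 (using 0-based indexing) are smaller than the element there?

The element at index 1 is 13.
Elements after it: 11, 8, 17, 6, 15, 4, 1
Those smaller than 13: 11, 8, 6, 4, 1

5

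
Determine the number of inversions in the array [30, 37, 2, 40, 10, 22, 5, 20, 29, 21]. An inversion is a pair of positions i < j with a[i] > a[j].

Out-of-order pairs: 25

For each element, count later entries that are smaller:
30: 7
37: 7
2: 0
40: 6
10: 1
22: 3
5: 0
20: 0
29: 1
21: 0
Sum: 7 + 7 + 0 + 6 + 1 + 3 + 0 + 0 + 1 + 0 = 25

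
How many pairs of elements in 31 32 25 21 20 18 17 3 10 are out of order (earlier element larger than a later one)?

Inversions: 34

For each element, count later entries that are smaller:
31: 7
32: 7
25: 6
21: 5
20: 4
18: 3
17: 2
3: 0
10: 0
Sum: 7 + 7 + 6 + 5 + 4 + 3 + 2 + 0 + 0 = 34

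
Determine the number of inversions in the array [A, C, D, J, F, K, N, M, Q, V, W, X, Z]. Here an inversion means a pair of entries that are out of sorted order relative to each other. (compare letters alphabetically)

Element-by-element contributions:
A: 0
C: 0
D: 0
J: 1
F: 0
K: 0
N: 1
M: 0
Q: 0
V: 0
W: 0
X: 0
Z: 0
Sum: 0 + 0 + 0 + 1 + 0 + 0 + 1 + 0 + 0 + 0 + 0 + 0 + 0 = 2

2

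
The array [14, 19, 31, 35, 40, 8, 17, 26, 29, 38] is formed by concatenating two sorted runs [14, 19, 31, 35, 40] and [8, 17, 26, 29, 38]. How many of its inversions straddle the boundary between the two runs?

16

For each element r of the right run, count left-run elements greater than r:
r = 8: 14, 19, 31, 35, 40 → 5
r = 17: 19, 31, 35, 40 → 4
r = 26: 31, 35, 40 → 3
r = 29: 31, 35, 40 → 3
r = 38: 40 → 1
Cross-inversions: 5 + 4 + 3 + 3 + 1 = 16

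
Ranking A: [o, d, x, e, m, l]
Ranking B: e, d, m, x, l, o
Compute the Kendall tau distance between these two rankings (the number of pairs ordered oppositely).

8 discordant pairs

Assign each item its position (1..6) in the first ordering, then rewrite the second ordering as that position sequence:
positions: o→1, d→2, x→3, e→4, m→5, l→6
second ordering as positions: [4, 2, 5, 3, 6, 1]
Discordant pairs = inversions in this position sequence.
4: 2, 3, 1 → 3
2: 1 → 1
5: 3, 1 → 2
3: 1 → 1
6: 1 → 1
1: 0
Total: 3 + 1 + 2 + 1 + 1 + 0 = 8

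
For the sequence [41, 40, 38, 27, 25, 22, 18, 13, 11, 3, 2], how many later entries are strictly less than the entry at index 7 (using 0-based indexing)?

The element at index 7 is 13.
Elements after it: 11, 3, 2
Those smaller than 13: 11, 3, 2

3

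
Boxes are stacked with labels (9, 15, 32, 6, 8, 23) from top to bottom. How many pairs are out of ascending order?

Out-of-order index pairs (1-indexed):
(1,4): 9 > 6
(1,5): 9 > 8
(2,4): 15 > 6
(2,5): 15 > 8
(3,4): 32 > 6
(3,5): 32 > 8
(3,6): 32 > 23
That's 7 pairs.

7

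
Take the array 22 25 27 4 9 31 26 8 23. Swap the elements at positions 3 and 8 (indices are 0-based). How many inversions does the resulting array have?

Positions 3 and 8 hold 4 and 23; after swapping, the array is [22, 25, 27, 23, 9, 31, 26, 8, 4].
Count, for each position, how many later elements it exceeds:
22: 3
25: 4
27: 5
23: 3
9: 2
31: 3
26: 2
8: 1
4: 0
Sum: 3 + 4 + 5 + 3 + 2 + 3 + 2 + 1 + 0 = 23

23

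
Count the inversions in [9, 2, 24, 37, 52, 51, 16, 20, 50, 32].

Element-by-element contributions:
9 → 2 → 1
2 → none → 0
24 → 16, 20 → 2
37 → 16, 20, 32 → 3
52 → 51, 16, 20, 50, 32 → 5
51 → 16, 20, 50, 32 → 4
16 → none → 0
20 → none → 0
50 → 32 → 1
32 → none → 0
Sum: 1 + 0 + 2 + 3 + 5 + 4 + 0 + 0 + 1 + 0 = 16

16 inversions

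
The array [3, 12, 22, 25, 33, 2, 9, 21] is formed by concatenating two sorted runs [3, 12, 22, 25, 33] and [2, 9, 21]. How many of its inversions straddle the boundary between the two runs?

12 cross-inversions

Take each right-half value and tally the left-half values above it:
r = 2: 3, 12, 22, 25, 33 → 5
r = 9: 12, 22, 25, 33 → 4
r = 21: 22, 25, 33 → 3
Cross-inversions: 5 + 4 + 3 = 12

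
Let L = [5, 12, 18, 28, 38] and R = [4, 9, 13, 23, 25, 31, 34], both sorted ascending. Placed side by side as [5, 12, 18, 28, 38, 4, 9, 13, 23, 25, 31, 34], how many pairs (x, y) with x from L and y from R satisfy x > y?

18

Count, for every r in R, how many entries of L exceed r:
r = 4: 5, 12, 18, 28, 38 → 5
r = 9: 12, 18, 28, 38 → 4
r = 13: 18, 28, 38 → 3
r = 23: 28, 38 → 2
r = 25: 28, 38 → 2
r = 31: 38 → 1
r = 34: 38 → 1
Cross-inversions: 5 + 4 + 3 + 2 + 2 + 1 + 1 = 18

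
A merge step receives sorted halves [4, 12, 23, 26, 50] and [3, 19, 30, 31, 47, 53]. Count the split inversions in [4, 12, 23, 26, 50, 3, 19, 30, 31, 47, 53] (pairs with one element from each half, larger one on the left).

11

For each element r of the right run, count left-run elements greater than r:
r = 3: 4, 12, 23, 26, 50 → 5
r = 19: 23, 26, 50 → 3
r = 30: 50 → 1
r = 31: 50 → 1
r = 47: 50 → 1
r = 53: none → 0
Cross-inversions: 5 + 3 + 1 + 1 + 1 + 0 = 11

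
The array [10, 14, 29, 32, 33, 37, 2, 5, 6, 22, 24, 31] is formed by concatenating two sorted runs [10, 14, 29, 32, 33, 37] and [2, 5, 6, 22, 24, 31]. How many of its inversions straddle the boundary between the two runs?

29

For each element r of the right run, count left-run elements greater than r:
r = 2: 10, 14, 29, 32, 33, 37 → 6
r = 5: 10, 14, 29, 32, 33, 37 → 6
r = 6: 10, 14, 29, 32, 33, 37 → 6
r = 22: 29, 32, 33, 37 → 4
r = 24: 29, 32, 33, 37 → 4
r = 31: 32, 33, 37 → 3
Cross-inversions: 6 + 6 + 6 + 4 + 4 + 3 = 29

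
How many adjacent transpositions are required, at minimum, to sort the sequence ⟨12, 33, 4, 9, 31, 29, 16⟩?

The minimum number of adjacent swaps to sort an array equals its inversion count, since every such swap removes exactly one inversion.
Count inversions — for each element, later elements that are smaller:
12: 4, 9 → 2
33: 4, 9, 31, 29, 16 → 5
4: none → 0
9: none → 0
31: 29, 16 → 2
29: 16 → 1
16: none → 0
Total inversions: 2 + 5 + 0 + 0 + 2 + 1 + 0 = 10

10 adjacent swaps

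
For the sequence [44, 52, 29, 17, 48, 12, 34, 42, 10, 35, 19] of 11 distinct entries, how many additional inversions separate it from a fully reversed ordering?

19

Maximum inversions for 11 distinct elements is C(11, 2) = 11·10/2 = 55.
Current inversions — for each element, count later smaller elements:
44: 8
52: 9
29: 4
17: 2
48: 6
12: 1
34: 2
42: 3
10: 0
35: 1
19: 0
Current total: 8 + 9 + 4 + 2 + 6 + 1 + 2 + 3 + 0 + 1 + 0 = 36
Shortfall: 55 − 36 = 19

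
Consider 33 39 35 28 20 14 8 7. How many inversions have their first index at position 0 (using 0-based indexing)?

The element at index 0 is 33.
Elements after it: 39, 35, 28, 20, 14, 8, 7
Those smaller than 33: 28, 20, 14, 8, 7

5 such elements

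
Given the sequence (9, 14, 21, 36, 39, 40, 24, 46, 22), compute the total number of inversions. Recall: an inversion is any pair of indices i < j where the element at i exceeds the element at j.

Sweep left to right; for each value list the smaller values that follow it:
9 → none → 0
14 → none → 0
21 → none → 0
36 → 24, 22 → 2
39 → 24, 22 → 2
40 → 24, 22 → 2
24 → 22 → 1
46 → 22 → 1
22 → none → 0
Sum: 0 + 0 + 0 + 2 + 2 + 2 + 1 + 1 + 0 = 8

8 out-of-order pairs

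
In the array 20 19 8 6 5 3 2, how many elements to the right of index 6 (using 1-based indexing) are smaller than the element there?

1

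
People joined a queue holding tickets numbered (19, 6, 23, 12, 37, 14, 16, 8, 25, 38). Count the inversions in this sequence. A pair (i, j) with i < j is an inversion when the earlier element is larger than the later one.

Count, for each position, how many later elements it exceeds:
19: 5
6: 0
23: 4
12: 1
37: 4
14: 1
16: 1
8: 0
25: 0
38: 0
Sum: 5 + 0 + 4 + 1 + 4 + 1 + 1 + 0 + 0 + 0 = 16

16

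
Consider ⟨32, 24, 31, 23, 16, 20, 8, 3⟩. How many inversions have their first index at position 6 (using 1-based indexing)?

2

The element at index 6 is 20.
Elements after it: 8, 3
Those smaller than 20: 8, 3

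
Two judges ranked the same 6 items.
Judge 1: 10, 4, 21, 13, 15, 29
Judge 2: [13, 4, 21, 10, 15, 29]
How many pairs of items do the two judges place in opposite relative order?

Assign each item its position (1..6) in the first ordering, then rewrite the second ordering as that position sequence:
positions: 10→1, 4→2, 21→3, 13→4, 15→5, 29→6
second ordering as positions: [4, 2, 3, 1, 5, 6]
Discordant pairs = inversions in this position sequence.
4: 2, 3, 1 → 3
2: 1 → 1
3: 1 → 1
1: 0
5: 0
6: 0
Total: 3 + 1 + 1 + 0 + 0 + 0 = 5

5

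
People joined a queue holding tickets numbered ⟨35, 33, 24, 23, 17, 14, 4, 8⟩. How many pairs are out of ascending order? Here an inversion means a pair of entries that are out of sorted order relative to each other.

Element-by-element contributions:
35: 7
33: 6
24: 5
23: 4
17: 3
14: 2
4: 0
8: 0
Sum: 7 + 6 + 5 + 4 + 3 + 2 + 0 + 0 = 27

27 inversions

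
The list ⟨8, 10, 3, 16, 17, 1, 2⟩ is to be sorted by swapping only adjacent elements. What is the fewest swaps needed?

The minimum number of adjacent swaps to sort an array equals its inversion count, since every such swap removes exactly one inversion.
Count inversions — for each element, later elements that are smaller:
8: 3, 1, 2 → 3
10: 3, 1, 2 → 3
3: 1, 2 → 2
16: 1, 2 → 2
17: 1, 2 → 2
1: none → 0
2: none → 0
Total inversions: 3 + 3 + 2 + 2 + 2 + 0 + 0 = 12

12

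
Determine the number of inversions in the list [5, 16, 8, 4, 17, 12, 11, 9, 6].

19

Sweep left to right; for each value list the smaller values that follow it:
5 → 4 → 1
16 → 8, 4, 12, 11, 9, 6 → 6
8 → 4, 6 → 2
4 → none → 0
17 → 12, 11, 9, 6 → 4
12 → 11, 9, 6 → 3
11 → 9, 6 → 2
9 → 6 → 1
6 → none → 0
Sum: 1 + 6 + 2 + 0 + 4 + 3 + 2 + 1 + 0 = 19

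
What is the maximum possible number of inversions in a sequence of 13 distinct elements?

A reversed (strictly descending) arrangement makes every pair an inversion, giving C(13, 2) inversions.
C(13, 2) = 13·12/2 = 78

78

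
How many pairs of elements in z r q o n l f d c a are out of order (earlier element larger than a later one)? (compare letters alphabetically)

Count, for each position, how many later elements it exceeds:
z → r, q, o, n, l, f, d, c, a → 9
r → q, o, n, l, f, d, c, a → 8
q → o, n, l, f, d, c, a → 7
o → n, l, f, d, c, a → 6
n → l, f, d, c, a → 5
l → f, d, c, a → 4
f → d, c, a → 3
d → c, a → 2
c → a → 1
a → none → 0
Sum: 9 + 8 + 7 + 6 + 5 + 4 + 3 + 2 + 1 + 0 = 45

45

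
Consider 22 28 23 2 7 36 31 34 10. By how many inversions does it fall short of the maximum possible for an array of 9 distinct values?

21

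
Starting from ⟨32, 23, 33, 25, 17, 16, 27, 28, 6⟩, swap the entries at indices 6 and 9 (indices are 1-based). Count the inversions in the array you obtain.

Positions 6 and 9 hold 16 and 6; after swapping, the array is [32, 23, 33, 25, 17, 6, 27, 28, 16].
Element-by-element contributions:
32 → 23, 25, 17, 6, 27, 28, 16 → 7
23 → 17, 6, 16 → 3
33 → 25, 17, 6, 27, 28, 16 → 6
25 → 17, 6, 16 → 3
17 → 6, 16 → 2
6 → none → 0
27 → 16 → 1
28 → 16 → 1
16 → none → 0
Sum: 7 + 3 + 6 + 3 + 2 + 0 + 1 + 1 + 0 = 23

23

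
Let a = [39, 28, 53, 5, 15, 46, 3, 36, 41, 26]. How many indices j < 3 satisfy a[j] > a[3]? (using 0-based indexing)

The element at index 3 is 5.
Elements before it: 39, 28, 53
Those larger than 5: 39, 28, 53

3 such elements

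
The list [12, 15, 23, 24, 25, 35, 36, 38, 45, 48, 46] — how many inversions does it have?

1

For each element, count later entries that are smaller:
12 → none → 0
15 → none → 0
23 → none → 0
24 → none → 0
25 → none → 0
35 → none → 0
36 → none → 0
38 → none → 0
45 → none → 0
48 → 46 → 1
46 → none → 0
Sum: 0 + 0 + 0 + 0 + 0 + 0 + 0 + 0 + 0 + 1 + 0 = 1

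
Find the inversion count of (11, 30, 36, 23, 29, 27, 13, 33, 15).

19 out-of-order pairs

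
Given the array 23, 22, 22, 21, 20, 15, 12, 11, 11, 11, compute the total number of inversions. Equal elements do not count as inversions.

There are 41 inversions.

Element-by-element contributions:
23 → 22, 22, 21, 20, 15, 12, 11, 11, 11 → 9
22 → 21, 20, 15, 12, 11, 11, 11 → 7
22 → 21, 20, 15, 12, 11, 11, 11 → 7
21 → 20, 15, 12, 11, 11, 11 → 6
20 → 15, 12, 11, 11, 11 → 5
15 → 12, 11, 11, 11 → 4
12 → 11, 11, 11 → 3
11 → none → 0
11 → none → 0
11 → none → 0
Sum: 9 + 7 + 7 + 6 + 5 + 4 + 3 + 0 + 0 + 0 = 41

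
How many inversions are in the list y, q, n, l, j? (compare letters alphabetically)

Listing every pair i<j with a[i]>a[j] (using 1-based positions):
(1,2): y > q
(1,3): y > n
(1,4): y > l
(1,5): y > j
(2,3): q > n
(2,4): q > l
(2,5): q > j
(3,4): n > l
(3,5): n > j
(4,5): l > j
That's 10 pairs.

10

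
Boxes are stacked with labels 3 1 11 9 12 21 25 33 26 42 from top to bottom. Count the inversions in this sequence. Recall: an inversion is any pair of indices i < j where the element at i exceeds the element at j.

Count, for each position, how many later elements it exceeds:
3 → 1 → 1
1 → none → 0
11 → 9 → 1
9 → none → 0
12 → none → 0
21 → none → 0
25 → none → 0
33 → 26 → 1
26 → none → 0
42 → none → 0
Sum: 1 + 0 + 1 + 0 + 0 + 0 + 0 + 1 + 0 + 0 = 3

3 inversions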